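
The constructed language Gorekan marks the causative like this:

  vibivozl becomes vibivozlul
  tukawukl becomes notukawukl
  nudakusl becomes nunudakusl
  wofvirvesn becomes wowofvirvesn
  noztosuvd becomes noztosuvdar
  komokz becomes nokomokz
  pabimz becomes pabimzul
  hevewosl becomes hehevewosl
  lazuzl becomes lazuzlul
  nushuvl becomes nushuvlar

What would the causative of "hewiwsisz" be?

"hewiwsisz" has second-to-last letter 's'. The stems whose second-to-last letter is 's' (nudakusl → nunudakusl, hevewosl → hehevewosl, wofvirvesn → wowofvirvesn) repeat the first consonant+vowel as a prefix.
The other patterns: stems whose second-to-last letter is 'k' add the prefix no-; stems whose second-to-last letter is 'v' add -ar; stems whose second-to-last letter is 'm' or 'z' add -ul.
So hewiwsisz → hehewiwsisz.

hehewiwsisz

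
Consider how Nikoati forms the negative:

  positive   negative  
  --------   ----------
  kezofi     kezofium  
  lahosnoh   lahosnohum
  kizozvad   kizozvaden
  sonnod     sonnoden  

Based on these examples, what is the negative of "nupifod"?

lahosnoh and sonnod both have last vowel 'o' yet inflect differently (lahosnohum, sonnoden), so the last vowel is not what conditions the rule; the final letter is.
"nupifod" ends in -d. The stems ending in -d (kizozvad → kizozvaden, sonnod → sonnoden) add -en.
The other pattern: stems ending in -h or -i add -um.
So nupifod → nupifoden.

nupifoden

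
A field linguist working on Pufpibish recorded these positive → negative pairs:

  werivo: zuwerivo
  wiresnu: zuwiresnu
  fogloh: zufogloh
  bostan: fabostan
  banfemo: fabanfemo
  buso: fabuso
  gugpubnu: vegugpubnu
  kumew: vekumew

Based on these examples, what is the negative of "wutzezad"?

"wutzezad" begins with w-. The stems beginning with w- (wiresnu → zuwiresnu, werivo → zuwerivo) add the prefix zu-.
So wutzezad → zuwutzezad.

zuwutzezad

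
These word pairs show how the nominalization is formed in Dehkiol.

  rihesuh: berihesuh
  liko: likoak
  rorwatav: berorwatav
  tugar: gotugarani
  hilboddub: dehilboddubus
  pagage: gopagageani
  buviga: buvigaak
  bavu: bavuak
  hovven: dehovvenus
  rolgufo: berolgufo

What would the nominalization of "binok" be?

binokak

"binok" begins with b-. The stems beginning with b- (buviga → buvigaak, bavu → bavuak) add -ak.
The other patterns: stems beginning with r- add the prefix be-; stems beginning with h- add de- … -us around the stem; stems beginning with p- or t- add go- … -ani around the stem.
So binok → binokak.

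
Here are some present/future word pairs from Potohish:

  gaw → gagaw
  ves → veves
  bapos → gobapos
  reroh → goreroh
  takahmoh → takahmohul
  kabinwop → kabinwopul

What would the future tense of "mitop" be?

ves and bapos both end in -s yet inflect differently (veves, gobapos), so the final letter is not what conditions the rule; the number of vowels is.
"mitop" has 2 vowels. The stems with 2 vowels (bapos → gobapos, reroh → goreroh) add the prefix go-.
The other patterns: stems with 1 vowel repeat the first consonant+vowel as a prefix; stems with 3 vowels add -ul.
So mitop → gomitop.

gomitop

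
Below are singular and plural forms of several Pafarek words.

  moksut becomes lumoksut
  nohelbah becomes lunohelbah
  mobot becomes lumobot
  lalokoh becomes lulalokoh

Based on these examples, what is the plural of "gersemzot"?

lugersemzot

Every pair shown (moksut → lumoksut, nohelbah → lunohelbah, mobot → lumobot, …) follows the same rule: add the prefix lu-.
So gersemzot → lugersemzot.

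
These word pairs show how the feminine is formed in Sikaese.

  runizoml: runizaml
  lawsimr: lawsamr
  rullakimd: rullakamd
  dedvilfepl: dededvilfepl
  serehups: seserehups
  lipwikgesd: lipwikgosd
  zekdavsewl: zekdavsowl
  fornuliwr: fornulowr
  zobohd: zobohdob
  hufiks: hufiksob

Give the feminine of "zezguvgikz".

zezguvgikzob

runizoml and dedvilfepl both end in -l yet inflect differently (runizaml, dededvilfepl), so the final letter is not what conditions the rule; the second-to-last letter is.
"zezguvgikz" has second-to-last letter 'k'. The one such stem in the data (hufiks → hufiksob) adds -ob, so the same rule applies.
The other patterns: stems whose second-to-last letter is 'm' change the last vowel to 'a'; stems whose second-to-last letter is 'p' repeat the first consonant+vowel as a prefix; stems whose second-to-last letter is 's' or 'w' change the last vowel to 'o'.
So zezguvgikz → zezguvgikzob.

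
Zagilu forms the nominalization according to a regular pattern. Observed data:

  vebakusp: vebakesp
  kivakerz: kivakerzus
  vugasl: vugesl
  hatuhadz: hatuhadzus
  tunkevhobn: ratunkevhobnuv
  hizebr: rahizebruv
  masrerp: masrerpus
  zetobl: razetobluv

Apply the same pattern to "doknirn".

vugasl and zetobl both end in -l yet inflect differently (vugesl, razetobluv), so the final letter is not what conditions the rule; the second-to-last letter is.
"doknirn" has second-to-last letter 'r'. The stems whose second-to-last letter is 'r' (kivakerz → kivakerzus, masrerp → masrerpus) add -us.
So doknirn → doknirnus.

doknirnus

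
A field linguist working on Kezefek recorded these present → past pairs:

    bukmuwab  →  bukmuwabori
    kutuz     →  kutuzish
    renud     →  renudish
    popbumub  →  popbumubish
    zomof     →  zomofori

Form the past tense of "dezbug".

popbumub and bukmuwab both end in -b yet inflect differently (popbumubish, bukmuwabori), so the final letter is not what conditions the rule; the last vowel is.
"dezbug" has last vowel 'u'. The stems whose last vowel is 'u' (renud → renudish, kutuz → kutuzish, popbumub → popbumubish) add -ish.
The other pattern: stems whose last vowel is 'a' or 'o' add -ori.
So dezbug → dezbugish.

dezbugish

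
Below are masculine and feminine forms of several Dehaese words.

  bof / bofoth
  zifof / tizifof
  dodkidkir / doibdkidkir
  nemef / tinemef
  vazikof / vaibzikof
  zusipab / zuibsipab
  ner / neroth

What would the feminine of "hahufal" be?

haibhufal

bof and zifof both end in -f yet inflect differently (bofoth, tizifof), so the final letter is not what conditions the rule; the number of vowels is.
"hahufal" has 3 vowels. The stems with 3 vowels (zusipab → zuibsipab, vazikof → vaibzikof, dodkidkir → doibdkidkir) insert -ib- after the first vowel.
So hahufal → haibhufal.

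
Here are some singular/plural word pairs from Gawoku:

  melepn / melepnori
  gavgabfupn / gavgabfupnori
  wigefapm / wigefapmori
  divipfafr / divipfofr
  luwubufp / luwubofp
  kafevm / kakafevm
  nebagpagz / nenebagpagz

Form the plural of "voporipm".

voporipmori

wigefapm and kafevm both end in -m yet inflect differently (wigefapmori, kakafevm), so the final letter is not what conditions the rule; the second-to-last letter is.
"voporipm" has second-to-last letter 'p'. The stems whose second-to-last letter is 'p' (melepn → melepnori, gavgabfupn → gavgabfupnori, wigefapm → wigefapmori) add -ori.
So voporipm → voporipmori.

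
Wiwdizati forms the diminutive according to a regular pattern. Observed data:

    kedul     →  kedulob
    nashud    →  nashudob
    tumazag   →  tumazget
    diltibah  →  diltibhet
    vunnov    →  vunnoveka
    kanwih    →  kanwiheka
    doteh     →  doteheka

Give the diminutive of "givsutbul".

diltibah and kanwih both end in -h yet inflect differently (diltibhet, kanwiheka), so the final letter is not what conditions the rule; the last vowel is.
"givsutbul" has last vowel 'u'. The stems whose last vowel is 'u' (kedul → kedulob, nashud → nashudob) add -ob.
So givsutbul → givsutbulob.

givsutbulob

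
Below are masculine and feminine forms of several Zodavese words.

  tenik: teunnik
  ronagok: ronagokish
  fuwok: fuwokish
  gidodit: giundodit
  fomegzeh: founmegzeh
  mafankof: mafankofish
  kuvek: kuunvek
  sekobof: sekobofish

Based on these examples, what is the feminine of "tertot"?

"tertot" has last vowel 'o'. The stems whose last vowel is 'o' (ronagok → ronagokish, sekobof → sekobofish, mafankof → mafankofish) add -ish.
The other pattern: stems whose last vowel is 'e' or 'i' insert -un- after the first vowel.
So tertot → tertotish.

tertotish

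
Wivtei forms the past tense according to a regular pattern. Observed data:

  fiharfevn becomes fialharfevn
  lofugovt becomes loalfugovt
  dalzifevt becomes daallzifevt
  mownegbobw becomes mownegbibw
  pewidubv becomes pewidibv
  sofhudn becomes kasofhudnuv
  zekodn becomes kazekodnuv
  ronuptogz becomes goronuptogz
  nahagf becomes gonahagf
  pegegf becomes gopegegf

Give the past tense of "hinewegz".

gohinewegz

fiharfevn and sofhudn both end in -n yet inflect differently (fialharfevn, kasofhudnuv), so the final letter is not what conditions the rule; the second-to-last letter is.
"hinewegz" has second-to-last letter 'g'. The stems whose second-to-last letter is 'g' (ronuptogz → goronuptogz, nahagf → gonahagf, pegegf → gopegegf) add the prefix go-.
The other patterns: stems whose second-to-last letter is 'v' insert -al- after the first vowel; stems whose second-to-last letter is 'b' change the last vowel to 'i'; stems whose second-to-last letter is 'd' add ka- … -uv around the stem.
So hinewegz → gohinewegz.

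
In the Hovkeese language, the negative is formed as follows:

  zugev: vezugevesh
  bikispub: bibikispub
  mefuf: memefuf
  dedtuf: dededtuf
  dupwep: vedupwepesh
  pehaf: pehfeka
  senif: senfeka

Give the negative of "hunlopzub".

mefuf and senif both end in -f yet inflect differently (memefuf, senfeka), so the final letter is not what conditions the rule; the last vowel is.
"hunlopzub" has last vowel 'u'. The stems whose last vowel is 'u' (mefuf → memefuf, dedtuf → dededtuf, bikispub → bibikispub) repeat the first consonant+vowel as a prefix.
The other patterns: stems whose last vowel is 'e' add ve- … -esh around the stem; stems whose last vowel is 'a' or 'i' delete the last vowel and add -eka.
So hunlopzub → huhunlopzub.

huhunlopzub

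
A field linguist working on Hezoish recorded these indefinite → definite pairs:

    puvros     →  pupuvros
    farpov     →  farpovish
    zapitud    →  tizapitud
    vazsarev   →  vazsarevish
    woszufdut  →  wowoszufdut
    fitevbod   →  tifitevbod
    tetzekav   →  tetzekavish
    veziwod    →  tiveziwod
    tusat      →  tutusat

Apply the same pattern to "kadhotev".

farpov and veziwod both have last vowel 'o' yet inflect differently (farpovish, tiveziwod), so the last vowel is not what conditions the rule; the final letter is.
"kadhotev" ends in -v. The stems ending in -v (vazsarev → vazsarevish, farpov → farpovish, tetzekav → tetzekavish) add -ish.
The other patterns: stems ending in -d add the prefix ti-; stems ending in -s or -t repeat the first consonant+vowel as a prefix.
So kadhotev → kadhotevish.

kadhotevish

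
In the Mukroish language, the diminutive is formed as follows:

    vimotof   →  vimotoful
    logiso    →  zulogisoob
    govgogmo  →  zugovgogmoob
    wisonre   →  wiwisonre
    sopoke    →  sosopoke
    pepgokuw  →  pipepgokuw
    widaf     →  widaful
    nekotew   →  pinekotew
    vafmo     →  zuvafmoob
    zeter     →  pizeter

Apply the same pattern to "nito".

zunitoob

vimotof and govgogmo both have last vowel 'o' yet inflect differently (vimotoful, zugovgogmoob), so the last vowel is not what conditions the rule; the final letter is.
"nito" ends in -o. The stems ending in -o (govgogmo → zugovgogmoob, vafmo → zuvafmoob, logiso → zulogisoob) add zu- … -ob around the stem.
The other patterns: stems ending in -e repeat the first consonant+vowel as a prefix; stems ending in -f add -ul; stems ending in -r or -w add the prefix pi-.
So nito → zunitoob.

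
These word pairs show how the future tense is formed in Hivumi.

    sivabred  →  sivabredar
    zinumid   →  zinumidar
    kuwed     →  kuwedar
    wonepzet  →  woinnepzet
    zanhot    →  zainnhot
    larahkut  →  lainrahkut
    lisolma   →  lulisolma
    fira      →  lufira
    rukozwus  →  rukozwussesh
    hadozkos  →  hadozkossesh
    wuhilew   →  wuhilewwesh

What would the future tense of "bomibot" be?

boinmibot

sivabred and wonepzet both have last vowel 'e' yet inflect differently (sivabredar, woinnepzet), so the last vowel is not what conditions the rule; the final letter is.
"bomibot" ends in -t. The stems ending in -t (wonepzet → woinnepzet, zanhot → zainnhot, larahkut → lainrahkut) insert -in- after the first vowel.
The other patterns: stems ending in -d add -ar; stems ending in -a add the prefix lu-; stems ending in -s or -w double the final consonant and add -esh.
So bomibot → boinmibot.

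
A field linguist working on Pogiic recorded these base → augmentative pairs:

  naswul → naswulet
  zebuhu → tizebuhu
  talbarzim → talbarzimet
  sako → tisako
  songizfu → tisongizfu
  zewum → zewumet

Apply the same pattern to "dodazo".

"dodazo" ends in a vowel. The stems ending in a vowel (sako → tisako, songizfu → tisongizfu, zebuhu → tizebuhu) add the prefix ti-.
So dodazo → tidodazo.

tidodazo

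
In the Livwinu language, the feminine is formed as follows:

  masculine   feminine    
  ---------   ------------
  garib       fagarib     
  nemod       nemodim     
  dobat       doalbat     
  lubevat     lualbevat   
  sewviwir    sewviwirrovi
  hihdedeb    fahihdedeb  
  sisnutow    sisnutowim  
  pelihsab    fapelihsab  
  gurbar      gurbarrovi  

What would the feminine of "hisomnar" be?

hisomnarrovi

garib and sewviwir both have last vowel 'i' yet inflect differently (fagarib, sewviwirrovi), so the last vowel is not what conditions the rule; the final letter is.
"hisomnar" ends in -r. The stems ending in -r (sewviwir → sewviwirrovi, gurbar → gurbarrovi) double the final consonant and add -ovi.
So hisomnar → hisomnarrovi.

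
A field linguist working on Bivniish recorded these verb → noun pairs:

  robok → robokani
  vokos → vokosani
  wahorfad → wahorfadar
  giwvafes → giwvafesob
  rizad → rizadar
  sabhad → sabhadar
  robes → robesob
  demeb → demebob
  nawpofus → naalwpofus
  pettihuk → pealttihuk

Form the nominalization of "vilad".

viladar

robes and vokos both end in -s yet inflect differently (robesob, vokosani), so the final letter is not what conditions the rule; the last vowel is.
"vilad" has last vowel 'a'. The stems whose last vowel is 'a' (wahorfad → wahorfadar, sabhad → sabhadar, rizad → rizadar) add -ar.
The other patterns: stems whose last vowel is 'e' add -ob; stems whose last vowel is 'o' add -ani; stems whose last vowel is 'u' insert -al- after the first vowel.
So vilad → viladar.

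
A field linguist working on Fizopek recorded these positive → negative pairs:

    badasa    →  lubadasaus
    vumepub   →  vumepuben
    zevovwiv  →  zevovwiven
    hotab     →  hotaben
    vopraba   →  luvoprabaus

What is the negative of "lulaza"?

"lulaza" ends in a vowel. The stems ending in a vowel (badasa → lubadasaus, vopraba → luvoprabaus) add lu- … -us around the stem.
So lulaza → lululazaus.

lululazaus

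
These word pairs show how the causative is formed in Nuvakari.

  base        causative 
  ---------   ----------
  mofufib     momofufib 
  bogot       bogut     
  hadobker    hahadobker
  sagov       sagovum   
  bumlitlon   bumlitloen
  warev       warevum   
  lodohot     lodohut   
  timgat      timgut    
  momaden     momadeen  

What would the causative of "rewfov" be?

rewfovum

sagov and lodohot both have last vowel 'o' yet inflect differently (sagovum, lodohut), so the last vowel is not what conditions the rule; the final letter is.
"rewfov" ends in -v. The stems ending in -v (warev → warevum, sagov → sagovum) add -um.
So rewfov → rewfovum.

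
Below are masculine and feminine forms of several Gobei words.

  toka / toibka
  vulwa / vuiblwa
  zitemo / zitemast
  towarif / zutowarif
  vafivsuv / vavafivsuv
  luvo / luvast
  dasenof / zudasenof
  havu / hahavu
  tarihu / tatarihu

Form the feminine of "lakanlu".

lalakanlu

luvo and dasenof both have last vowel 'o' yet inflect differently (luvast, zudasenof), so the last vowel is not what conditions the rule; the final letter is.
"lakanlu" ends in -u. The stems ending in -u (havu → hahavu, tarihu → tatarihu) repeat the first consonant+vowel as a prefix.
The other patterns: stems ending in -o drop the final letter and add -ast; stems ending in -f add the prefix zu-; stems ending in -a insert -ib- after the first vowel.
So lakanlu → lalakanlu.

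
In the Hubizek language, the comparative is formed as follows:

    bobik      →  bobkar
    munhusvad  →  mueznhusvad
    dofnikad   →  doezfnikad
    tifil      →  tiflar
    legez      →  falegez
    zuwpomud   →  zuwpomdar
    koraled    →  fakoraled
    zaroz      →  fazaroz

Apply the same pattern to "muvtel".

famuvtel

"muvtel" has last vowel 'e'. The stems whose last vowel is 'e' (koraled → fakoraled, legez → falegez) add the prefix fa-.
So muvtel → famuvtel.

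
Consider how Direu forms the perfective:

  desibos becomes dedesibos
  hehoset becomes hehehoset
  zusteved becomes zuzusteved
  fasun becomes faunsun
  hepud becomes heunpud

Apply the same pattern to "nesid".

zusteved and hepud both end in -d yet inflect differently (zuzusteved, heunpud), so the final letter is not what conditions the rule; the number of vowels is.
"nesid" has 2 vowels. The stems with 2 vowels (fasun → faunsun, hepud → heunpud) insert -un- after the first vowel.
So nesid → neunsid.

neunsid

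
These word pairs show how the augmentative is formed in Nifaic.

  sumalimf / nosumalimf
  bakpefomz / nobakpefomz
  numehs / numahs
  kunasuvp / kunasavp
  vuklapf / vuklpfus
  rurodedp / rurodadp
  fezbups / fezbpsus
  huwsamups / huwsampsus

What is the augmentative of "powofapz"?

powofpzus

"powofapz" has second-to-last letter 'p'. The stems whose second-to-last letter is 'p' (vuklapf → vuklpfus, huwsamups → huwsampsus, fezbups → fezbpsus) delete the last vowel and add -us.
The other patterns: stems whose second-to-last letter is 'm' add the prefix no-; stems whose second-to-last letter is 'd', 'h' or 'v' change the last vowel to 'a'.
So powofapz → powofpzus.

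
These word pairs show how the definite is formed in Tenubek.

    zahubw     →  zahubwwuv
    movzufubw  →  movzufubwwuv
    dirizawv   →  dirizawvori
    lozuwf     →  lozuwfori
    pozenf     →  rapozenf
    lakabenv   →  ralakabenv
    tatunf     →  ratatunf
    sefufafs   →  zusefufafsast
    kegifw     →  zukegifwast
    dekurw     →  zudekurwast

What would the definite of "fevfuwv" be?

fevfuwvori

"fevfuwv" has second-to-last letter 'w'. The stems whose second-to-last letter is 'w' (dirizawv → dirizawvori, lozuwf → lozuwfori) add -ori.
The other patterns: stems whose second-to-last letter is 'b' double the final consonant and add -uv; stems whose second-to-last letter is 'n' add the prefix ra-; stems whose second-to-last letter is 'f' or 'r' add zu- … -ast around the stem.
So fevfuwv → fevfuwvori.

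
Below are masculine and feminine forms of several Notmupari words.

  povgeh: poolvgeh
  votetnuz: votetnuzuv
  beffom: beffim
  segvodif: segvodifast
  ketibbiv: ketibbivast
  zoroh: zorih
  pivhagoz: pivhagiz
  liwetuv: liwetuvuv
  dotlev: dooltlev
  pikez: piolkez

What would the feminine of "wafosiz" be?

dotlev and ketibbiv both end in -v yet inflect differently (dooltlev, ketibbivast), so the final letter is not what conditions the rule; the last vowel is.
"wafosiz" has last vowel 'i'. The stems whose last vowel is 'i' (segvodif → segvodifast, ketibbiv → ketibbivast) add -ast.
So wafosiz → wafosizast.

wafosizast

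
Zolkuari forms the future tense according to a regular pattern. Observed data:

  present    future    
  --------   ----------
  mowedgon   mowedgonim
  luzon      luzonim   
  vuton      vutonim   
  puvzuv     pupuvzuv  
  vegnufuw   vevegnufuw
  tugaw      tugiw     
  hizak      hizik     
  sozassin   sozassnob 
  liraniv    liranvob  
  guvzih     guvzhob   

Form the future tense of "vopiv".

vegnufuw and tugaw both end in -w yet inflect differently (vevegnufuw, tugiw), so the final letter is not what conditions the rule; the last vowel is.
"vopiv" has last vowel 'i'. The stems whose last vowel is 'i' (sozassin → sozassnob, liraniv → liranvob, guvzih → guvzhob) delete the last vowel and add -ob.
The other patterns: stems whose last vowel is 'o' add -im; stems whose last vowel is 'u' repeat the first consonant+vowel as a prefix; stems whose last vowel is 'a' change the last vowel to 'i'.
So vopiv → vopvob.

vopvob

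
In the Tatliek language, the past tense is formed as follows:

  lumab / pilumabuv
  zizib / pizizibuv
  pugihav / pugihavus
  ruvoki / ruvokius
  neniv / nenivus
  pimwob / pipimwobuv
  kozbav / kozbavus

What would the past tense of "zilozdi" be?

zilozdius

zizib and neniv both have last vowel 'i' yet inflect differently (pizizibuv, nenivus), so the last vowel is not what conditions the rule; the final letter is.
"zilozdi" ends in -i. The one such stem in the data (ruvoki → ruvokius) adds -us, so the same rule applies.
So zilozdi → zilozdius.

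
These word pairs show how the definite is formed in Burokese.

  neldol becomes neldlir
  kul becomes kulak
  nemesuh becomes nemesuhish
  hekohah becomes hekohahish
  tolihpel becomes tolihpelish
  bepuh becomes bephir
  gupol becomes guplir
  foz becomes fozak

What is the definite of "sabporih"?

kul and neldol both end in -l yet inflect differently (kulak, neldlir), so the final letter is not what conditions the rule; the number of vowels is.
"sabporih" has 3 vowels. The stems with 3 vowels (nemesuh → nemesuhish, hekohah → hekohahish, tolihpel → tolihpelish) add -ish.
So sabporih → sabporihish.

sabporihish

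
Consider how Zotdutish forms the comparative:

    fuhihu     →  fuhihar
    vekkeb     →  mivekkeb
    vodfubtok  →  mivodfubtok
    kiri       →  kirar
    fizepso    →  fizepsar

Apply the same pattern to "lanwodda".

fizepso and vodfubtok both have last vowel 'o' yet inflect differently (fizepsar, mivodfubtok), so the last vowel is not what conditions the rule; whether the stem ends in a vowel or a consonant is.
"lanwodda" ends in a vowel. The stems ending in a vowel (kiri → kirar, fuhihu → fuhihar, fizepso → fizepsar) drop the final letter and add -ar.
The other pattern: stems ending in a consonant add the prefix mi-.
So lanwodda → lanwoddar.

lanwoddar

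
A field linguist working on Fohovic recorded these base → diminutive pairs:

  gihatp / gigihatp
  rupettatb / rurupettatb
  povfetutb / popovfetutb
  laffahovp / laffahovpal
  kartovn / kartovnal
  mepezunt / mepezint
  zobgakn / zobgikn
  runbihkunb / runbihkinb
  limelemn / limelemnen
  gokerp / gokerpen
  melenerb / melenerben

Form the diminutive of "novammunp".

novamminp

gihatp and laffahovp both end in -p yet inflect differently (gigihatp, laffahovpal), so the final letter is not what conditions the rule; the second-to-last letter is.
"novammunp" has second-to-last letter 'n'. The stems whose second-to-last letter is 'n' (mepezunt → mepezint, runbihkunb → runbihkinb) change the last vowel to 'i'.
The other patterns: stems whose second-to-last letter is 't' repeat the first consonant+vowel as a prefix; stems whose second-to-last letter is 'v' add -al; stems whose second-to-last letter is 'm' or 'r' add -en.
So novammunp → novamminp.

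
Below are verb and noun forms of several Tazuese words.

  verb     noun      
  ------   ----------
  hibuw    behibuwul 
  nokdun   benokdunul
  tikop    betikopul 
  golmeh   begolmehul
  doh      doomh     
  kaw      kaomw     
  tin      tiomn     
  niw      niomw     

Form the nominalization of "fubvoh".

"fubvoh" has 2 vowels. The stems with 2 vowels (hibuw → behibuwul, nokdun → benokdunul, tikop → betikopul) add be- … -ul around the stem.
The other pattern: stems with 1 vowel insert -om- after the first vowel.
So fubvoh → befubvohul.

befubvohul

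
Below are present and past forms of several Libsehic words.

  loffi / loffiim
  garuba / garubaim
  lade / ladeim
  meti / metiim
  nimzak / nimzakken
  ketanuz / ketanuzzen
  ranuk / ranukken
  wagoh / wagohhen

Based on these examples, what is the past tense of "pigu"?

"pigu" ends in a vowel. The stems ending in a vowel (loffi → loffiim, garuba → garubaim, lade → ladeim) add -im.
The other pattern: stems ending in a consonant double the final consonant and add -en.
So pigu → piguim.

piguim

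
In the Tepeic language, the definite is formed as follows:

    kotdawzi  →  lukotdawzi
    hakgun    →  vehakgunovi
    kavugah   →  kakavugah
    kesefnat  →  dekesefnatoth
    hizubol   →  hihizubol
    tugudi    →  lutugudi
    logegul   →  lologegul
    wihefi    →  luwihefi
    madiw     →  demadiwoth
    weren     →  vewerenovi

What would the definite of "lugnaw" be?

"lugnaw" ends in -w. The one such stem in the data (madiw → demadiwoth) adds de- … -oth around the stem, so the same rule applies.
The other patterns: stems ending in -h or -l repeat the first consonant+vowel as a prefix; stems ending in -i add the prefix lu-; stems ending in -n add ve- … -ovi around the stem.
So lugnaw → delugnawoth.

delugnawoth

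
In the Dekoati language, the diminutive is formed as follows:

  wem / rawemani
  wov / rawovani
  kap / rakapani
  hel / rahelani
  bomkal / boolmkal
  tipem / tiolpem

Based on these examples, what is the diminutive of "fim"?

hel and bomkal both end in -l yet inflect differently (rahelani, boolmkal), so the final letter is not what conditions the rule; the number of vowels is.
"fim" has 1 vowel. The stems with 1 vowel (wem → rawemani, wov → rawovani, kap → rakapani) add ra- … -ani around the stem.
So fim → rafimani.

rafimani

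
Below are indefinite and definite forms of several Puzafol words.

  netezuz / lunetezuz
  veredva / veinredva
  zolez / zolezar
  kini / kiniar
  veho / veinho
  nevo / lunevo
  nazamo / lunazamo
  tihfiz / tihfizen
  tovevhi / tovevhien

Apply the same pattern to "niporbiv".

tihfiz and netezuz both end in -z yet inflect differently (tihfizen, lunetezuz), so the final letter is not what conditions the rule; the first letter is.
"niporbiv" begins with n-. The stems beginning with n- (nazamo → lunazamo, netezuz → lunetezuz, nevo → lunevo) add the prefix lu-.
So niporbiv → luniporbiv.

luniporbiv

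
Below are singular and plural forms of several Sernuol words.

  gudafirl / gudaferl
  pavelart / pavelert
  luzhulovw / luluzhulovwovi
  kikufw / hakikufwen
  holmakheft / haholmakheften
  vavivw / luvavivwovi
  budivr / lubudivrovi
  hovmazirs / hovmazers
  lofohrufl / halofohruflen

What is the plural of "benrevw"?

lubenrevwovi

pavelart and holmakheft both end in -t yet inflect differently (pavelert, haholmakheften), so the final letter is not what conditions the rule; the second-to-last letter is.
"benrevw" has second-to-last letter 'v'. The stems whose second-to-last letter is 'v' (budivr → lubudivrovi, luzhulovw → luluzhulovwovi, vavivw → luvavivwovi) add lu- … -ovi around the stem.
So benrevw → lubenrevwovi.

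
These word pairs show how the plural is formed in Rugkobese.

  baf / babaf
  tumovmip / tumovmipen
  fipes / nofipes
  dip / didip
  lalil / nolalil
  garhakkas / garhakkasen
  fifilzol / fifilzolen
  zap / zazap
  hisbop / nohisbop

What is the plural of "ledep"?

noledep

"ledep" has 2 vowels. The stems with 2 vowels (fipes → nofipes, lalil → nolalil, hisbop → nohisbop) add the prefix no-.
The other patterns: stems with 1 vowel repeat the first consonant+vowel as a prefix; stems with 3 vowels add -en.
So ledep → noledep.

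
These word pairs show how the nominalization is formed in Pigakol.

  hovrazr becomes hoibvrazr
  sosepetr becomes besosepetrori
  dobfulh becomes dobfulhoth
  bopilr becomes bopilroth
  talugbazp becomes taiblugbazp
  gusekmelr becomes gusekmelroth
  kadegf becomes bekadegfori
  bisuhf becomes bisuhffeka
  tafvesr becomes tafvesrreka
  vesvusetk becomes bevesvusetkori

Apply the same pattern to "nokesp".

nokesppeka

hovrazr and bopilr both end in -r yet inflect differently (hoibvrazr, bopilroth), so the final letter is not what conditions the rule; the second-to-last letter is.
"nokesp" has second-to-last letter 's'. The one such stem in the data (tafvesr → tafvesrreka) doubles the final consonant and adds -eka (as does bisuhf), so the same rule applies.
So nokesp → nokesppeka.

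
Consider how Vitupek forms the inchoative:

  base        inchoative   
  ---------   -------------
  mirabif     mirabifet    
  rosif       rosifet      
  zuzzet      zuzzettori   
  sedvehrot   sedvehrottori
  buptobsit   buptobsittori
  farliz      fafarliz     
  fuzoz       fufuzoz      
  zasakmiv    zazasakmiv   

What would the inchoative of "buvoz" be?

mirabif and buptobsit both have last vowel 'i' yet inflect differently (mirabifet, buptobsittori), so the last vowel is not what conditions the rule; the final letter is.
"buvoz" ends in -z. The stems ending in -z (farliz → fafarliz, fuzoz → fufuzoz) repeat the first consonant+vowel as a prefix.
The other patterns: stems ending in -f add -et; stems ending in -t double the final consonant and add -ori.
So buvoz → bubuvoz.

bubuvoz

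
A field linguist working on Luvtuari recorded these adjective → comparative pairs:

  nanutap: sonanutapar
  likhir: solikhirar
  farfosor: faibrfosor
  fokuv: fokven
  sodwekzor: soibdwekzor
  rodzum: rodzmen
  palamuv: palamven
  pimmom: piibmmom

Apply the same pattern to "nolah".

pimmom and rodzum both end in -m yet inflect differently (piibmmom, rodzmen), so the final letter is not what conditions the rule; the last vowel is.
"nolah" has last vowel 'a'. The one such stem in the data (nanutap → sonanutapar) adds so- … -ar around the stem, so the same rule applies.
The other patterns: stems whose last vowel is 'o' insert -ib- after the first vowel; stems whose last vowel is 'u' delete the last vowel and add -en.
So nolah → sonolahar.

sonolahar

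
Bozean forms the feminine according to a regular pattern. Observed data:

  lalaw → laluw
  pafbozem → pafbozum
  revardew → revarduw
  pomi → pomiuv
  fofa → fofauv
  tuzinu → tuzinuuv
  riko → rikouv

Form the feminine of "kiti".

lalaw and fofa both have last vowel 'a' yet inflect differently (laluw, fofauv), so the last vowel is not what conditions the rule; whether the stem ends in a vowel or a consonant is.
"kiti" ends in a vowel. The stems ending in a vowel (pomi → pomiuv, fofa → fofauv, tuzinu → tuzinuuv) add -uv.
The other pattern: stems ending in a consonant change the last vowel to 'u'.
So kiti → kitiuv.

kitiuv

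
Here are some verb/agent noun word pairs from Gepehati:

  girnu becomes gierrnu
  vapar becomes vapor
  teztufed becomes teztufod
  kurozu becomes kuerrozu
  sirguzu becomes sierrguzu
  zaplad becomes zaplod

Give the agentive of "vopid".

kurozu and teztufed both have 3 vowels yet inflect differently (kuerrozu, teztufod), so the number of vowels is not what conditions the rule; whether the stem ends in a vowel or a consonant is.
"vopid" ends in a consonant. The stems ending in a consonant (teztufed → teztufod, zaplad → zaplod, vapar → vapor) change the last vowel to 'o'.
So vopid → vopod.

vopod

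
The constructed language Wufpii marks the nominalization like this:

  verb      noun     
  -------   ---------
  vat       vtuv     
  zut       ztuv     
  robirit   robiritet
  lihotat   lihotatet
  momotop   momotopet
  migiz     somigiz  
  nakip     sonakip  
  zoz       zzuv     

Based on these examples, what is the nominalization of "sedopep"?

sedopepet

"sedopep" has 3 vowels. The stems with 3 vowels (lihotat → lihotatet, momotop → momotopet, robirit → robiritet) add -et.
The other patterns: stems with 1 vowel delete the last vowel and add -uv; stems with 2 vowels add the prefix so-.
So sedopep → sedopepet.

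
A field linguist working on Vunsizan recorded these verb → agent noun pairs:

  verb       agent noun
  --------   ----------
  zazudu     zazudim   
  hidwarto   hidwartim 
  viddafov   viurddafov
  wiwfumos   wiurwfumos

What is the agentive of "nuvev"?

nuurvev

hidwarto and viddafov both have last vowel 'o' yet inflect differently (hidwartim, viurddafov), so the last vowel is not what conditions the rule; whether the stem ends in a vowel or a consonant is.
"nuvev" ends in a consonant. The stems ending in a consonant (viddafov → viurddafov, wiwfumos → wiurwfumos) insert -ur- after the first vowel.
The other pattern: stems ending in a vowel drop the final letter and add -im.
So nuvev → nuurvev.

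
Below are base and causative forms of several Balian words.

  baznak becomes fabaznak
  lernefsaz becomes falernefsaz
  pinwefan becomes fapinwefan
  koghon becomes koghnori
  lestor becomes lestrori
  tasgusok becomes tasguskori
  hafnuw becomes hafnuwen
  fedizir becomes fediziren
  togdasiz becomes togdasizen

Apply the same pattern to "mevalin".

pinwefan and koghon both end in -n yet inflect differently (fapinwefan, koghnori), so the final letter is not what conditions the rule; the last vowel is.
"mevalin" has last vowel 'i'. The stems whose last vowel is 'i' (fedizir → fediziren, togdasiz → togdasizen) add -en.
So mevalin → mevalinen.

mevalinen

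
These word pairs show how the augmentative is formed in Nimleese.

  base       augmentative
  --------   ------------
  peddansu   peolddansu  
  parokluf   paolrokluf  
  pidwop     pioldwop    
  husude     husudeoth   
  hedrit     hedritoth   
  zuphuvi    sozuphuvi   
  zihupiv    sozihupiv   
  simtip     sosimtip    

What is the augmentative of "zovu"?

sozovu

"zovu" begins with z-. The stems beginning with z- (zuphuvi → sozuphuvi, zihupiv → sozihupiv) add the prefix so-.
So zovu → sozovu.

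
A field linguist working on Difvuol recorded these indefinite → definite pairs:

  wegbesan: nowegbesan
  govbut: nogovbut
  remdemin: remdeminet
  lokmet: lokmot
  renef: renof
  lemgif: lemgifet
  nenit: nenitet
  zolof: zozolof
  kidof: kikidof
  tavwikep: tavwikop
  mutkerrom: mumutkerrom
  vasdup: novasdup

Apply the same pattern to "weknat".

noweknat

lokmet and govbut both end in -t yet inflect differently (lokmot, nogovbut), so the final letter is not what conditions the rule; the last vowel is.
"weknat" has last vowel 'a'. The one such stem in the data (wegbesan → nowegbesan) adds the prefix no-, so the same rule applies.
So weknat → noweknat.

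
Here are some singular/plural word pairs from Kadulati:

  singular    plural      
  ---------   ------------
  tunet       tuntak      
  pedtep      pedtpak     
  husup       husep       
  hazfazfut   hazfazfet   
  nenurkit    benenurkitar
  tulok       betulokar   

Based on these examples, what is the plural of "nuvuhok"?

pedtep and husup both end in -p yet inflect differently (pedtpak, husep), so the final letter is not what conditions the rule; the last vowel is.
"nuvuhok" has last vowel 'o'. The one such stem in the data (tulok → betulokar) adds be- … -ar around the stem, so the same rule applies.
So nuvuhok → benuvuhokar.

benuvuhokar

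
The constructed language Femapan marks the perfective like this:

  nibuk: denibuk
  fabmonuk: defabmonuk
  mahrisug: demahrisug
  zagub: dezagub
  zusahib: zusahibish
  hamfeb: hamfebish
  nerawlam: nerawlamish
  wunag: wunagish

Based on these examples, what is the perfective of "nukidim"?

nukidimish

"nukidim" has last vowel 'i'. The one such stem in the data (zusahib → zusahibish) adds -ish, so the same rule applies.
So nukidim → nukidimish.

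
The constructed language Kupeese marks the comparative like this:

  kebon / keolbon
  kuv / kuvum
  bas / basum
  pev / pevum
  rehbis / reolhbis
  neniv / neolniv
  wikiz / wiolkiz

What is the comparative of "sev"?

bas and rehbis both end in -s yet inflect differently (basum, reolhbis), so the final letter is not what conditions the rule; the number of vowels is.
"sev" has 1 vowel. The stems with 1 vowel (pev → pevum, bas → basum, kuv → kuvum) add -um.
So sev → sevum.

sevum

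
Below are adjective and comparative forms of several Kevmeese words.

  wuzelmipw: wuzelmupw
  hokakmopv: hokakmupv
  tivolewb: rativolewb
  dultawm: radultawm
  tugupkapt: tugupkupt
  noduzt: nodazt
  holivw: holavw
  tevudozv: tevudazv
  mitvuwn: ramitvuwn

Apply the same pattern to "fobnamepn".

tevudozv and hokakmopv both end in -v yet inflect differently (tevudazv, hokakmupv), so the final letter is not what conditions the rule; the second-to-last letter is.
"fobnamepn" has second-to-last letter 'p'. The stems whose second-to-last letter is 'p' (hokakmopv → hokakmupv, wuzelmipw → wuzelmupw, tugupkapt → tugupkupt) change the last vowel to 'u'.
So fobnamepn → fobnamupn.

fobnamupn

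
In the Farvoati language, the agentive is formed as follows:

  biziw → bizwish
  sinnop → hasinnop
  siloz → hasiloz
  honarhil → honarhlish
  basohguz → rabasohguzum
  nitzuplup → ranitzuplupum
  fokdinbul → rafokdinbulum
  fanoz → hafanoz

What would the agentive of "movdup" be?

ramovdupum

honarhil and fokdinbul both end in -l yet inflect differently (honarhlish, rafokdinbulum), so the final letter is not what conditions the rule; the last vowel is.
"movdup" has last vowel 'u'. The stems whose last vowel is 'u' (fokdinbul → rafokdinbulum, basohguz → rabasohguzum, nitzuplup → ranitzuplupum) add ra- … -um around the stem.
So movdup → ramovdupum.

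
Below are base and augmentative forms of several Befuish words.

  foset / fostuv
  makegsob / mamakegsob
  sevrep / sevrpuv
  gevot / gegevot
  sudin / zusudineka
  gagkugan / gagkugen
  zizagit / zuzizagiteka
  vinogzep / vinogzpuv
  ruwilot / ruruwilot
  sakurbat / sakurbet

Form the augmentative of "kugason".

ruwilot and foset both end in -t yet inflect differently (ruruwilot, fostuv), so the final letter is not what conditions the rule; the last vowel is.
"kugason" has last vowel 'o'. The stems whose last vowel is 'o' (makegsob → mamakegsob, ruwilot → ruruwilot, gevot → gegevot) repeat the first consonant+vowel as a prefix.
So kugason → kukugason.

kukugason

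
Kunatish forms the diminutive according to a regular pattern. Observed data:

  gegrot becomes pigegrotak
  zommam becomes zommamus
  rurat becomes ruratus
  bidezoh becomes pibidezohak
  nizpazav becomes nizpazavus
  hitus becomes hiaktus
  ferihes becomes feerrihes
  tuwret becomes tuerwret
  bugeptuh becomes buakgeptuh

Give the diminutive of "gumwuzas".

gumwuzasus

"gumwuzas" has last vowel 'a'. The stems whose last vowel is 'a' (rurat → ruratus, zommam → zommamus, nizpazav → nizpazavus) add -us.
The other patterns: stems whose last vowel is 'e' insert -er- after the first vowel; stems whose last vowel is 'o' add pi- … -ak around the stem; stems whose last vowel is 'u' insert -ak- after the first vowel.
So gumwuzas → gumwuzasus.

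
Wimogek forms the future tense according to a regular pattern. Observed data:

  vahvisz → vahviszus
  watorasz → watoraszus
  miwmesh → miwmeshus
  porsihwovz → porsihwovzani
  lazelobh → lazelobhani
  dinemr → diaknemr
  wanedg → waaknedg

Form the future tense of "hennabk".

hennabkani

vahvisz and porsihwovz both end in -z yet inflect differently (vahviszus, porsihwovzani), so the final letter is not what conditions the rule; the second-to-last letter is.
"hennabk" has second-to-last letter 'b'. The one such stem in the data (lazelobh → lazelobhani) adds -ani, so the same rule applies.
The other patterns: stems whose second-to-last letter is 's' add -us; stems whose second-to-last letter is 'd' or 'm' insert -ak- after the first vowel.
So hennabk → hennabkani.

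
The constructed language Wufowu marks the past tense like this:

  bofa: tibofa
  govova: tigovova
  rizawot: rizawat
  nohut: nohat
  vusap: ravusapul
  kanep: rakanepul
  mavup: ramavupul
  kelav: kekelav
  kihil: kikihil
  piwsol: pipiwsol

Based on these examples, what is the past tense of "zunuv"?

bofa and vusap both have last vowel 'a' yet inflect differently (tibofa, ravusapul), so the last vowel is not what conditions the rule; the final letter is.
"zunuv" ends in -v. The one such stem in the data (kelav → kekelav) repeats the first consonant+vowel as a prefix (as do kihil, piwsol), so the same rule applies.
So zunuv → zuzunuv.

zuzunuv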